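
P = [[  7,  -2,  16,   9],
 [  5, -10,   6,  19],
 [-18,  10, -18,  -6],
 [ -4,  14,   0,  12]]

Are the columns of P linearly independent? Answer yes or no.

Row reduce P to echelon form.
R2 ← R2 − (5/7)·R1: [0, -60/7, -38/7, 88/7]
R3 ← R3 + (18/7)·R1: [0, 34/7, 162/7, 120/7]
R4 ← R4 + (4/7)·R1: [0, 90/7, 64/7, 120/7]
R3 ← R3 + (17/30)·R2: [0, 0, 301/15, 364/15]
R4 ← R4 + (3/2)·R2: [0, 0, 1, 36]
R4 ← R4 − (15/301)·R3: [0, 0, 0, 1496/43]
4 pivots among 4 columns.
Every column is a pivot column, so the columns are linearly independent.

yes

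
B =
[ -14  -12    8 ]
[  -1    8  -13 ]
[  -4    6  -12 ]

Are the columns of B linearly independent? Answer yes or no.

Row reduce B to echelon form.
R2 ← R2 − (1/14)·R1: [0, 62/7, -95/7]
R3 ← R3 − (2/7)·R1: [0, 66/7, -100/7]
R3 ← R3 − (33/31)·R2: [0, 0, 5/31]
3 pivots among 3 columns.
Every column is a pivot column, so the columns are linearly independent.

yes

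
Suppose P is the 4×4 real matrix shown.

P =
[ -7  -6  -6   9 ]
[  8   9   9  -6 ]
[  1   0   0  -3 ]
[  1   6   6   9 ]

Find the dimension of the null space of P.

2

Row reduce to echelon form.
R2 ← R2 + (8/7)·R1: [0, 15/7, 15/7, 30/7]
R3 ← R3 + (1/7)·R1: [0, -6/7, -6/7, -12/7]
R4 ← R4 + (1/7)·R1: [0, 36/7, 36/7, 72/7]
R3 ← R3 + (2/5)·R2: [0, 0, 0, 0]
R4 ← R4 − (12/5)·R2: [0, 0, 0, 0]
2 nonzero rows, so rank(P) = 2.
P has 4 columns; by rank–nullity, nullity = 4 − 2 = 2.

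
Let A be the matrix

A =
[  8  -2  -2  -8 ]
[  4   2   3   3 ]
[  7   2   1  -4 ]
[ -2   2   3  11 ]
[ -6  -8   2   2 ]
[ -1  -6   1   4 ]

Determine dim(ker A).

Row reduce to echelon form.
R2 ← R2 − (1/2)·R1: [0, 3, 4, 7]
R3 ← R3 − (7/8)·R1: [0, 15/4, 11/4, 3]
R4 ← R4 + (1/4)·R1: [0, 3/2, 5/2, 9]
R5 ← R5 + (3/4)·R1: [0, -19/2, 1/2, -4]
R6 ← R6 + (1/8)·R1: [0, -25/4, 3/4, 3]
R3 ← R3 − (5/4)·R2: [0, 0, -9/4, -23/4]
R4 ← R4 − (1/2)·R2: [0, 0, 1/2, 11/2]
R5 ← R5 + (19/6)·R2: [0, 0, 79/6, 109/6]
R6 ← R6 + (25/12)·R2: [0, 0, 109/12, 211/12]
R4 ← R4 + (2/9)·R3: [0, 0, 0, 38/9]
R5 ← R5 + (158/27)·R3: [0, 0, 0, -418/27]
R6 ← R6 + (109/27)·R3: [0, 0, 0, -152/27]
R5 ← R5 + (11/3)·R4: [0, 0, 0, 0]
R6 ← R6 + (4/3)·R4: [0, 0, 0, 0]
4 nonzero rows, so rank(A) = 4.
A has 4 columns; by rank–nullity, nullity = 4 − 4 = 0.

0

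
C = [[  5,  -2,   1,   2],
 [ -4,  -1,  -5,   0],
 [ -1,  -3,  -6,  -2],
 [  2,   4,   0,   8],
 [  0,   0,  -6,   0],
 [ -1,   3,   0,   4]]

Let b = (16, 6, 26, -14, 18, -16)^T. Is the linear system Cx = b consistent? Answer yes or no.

Row reduce the augmented matrix [C | b].
R2 ← R2 + (4/5)·R1: [0, -13/5, -21/5, 8/5, 94/5]
R3 ← R3 + (1/5)·R1: [0, -17/5, -29/5, -8/5, 146/5]
R4 ← R4 − (2/5)·R1: [0, 24/5, -2/5, 36/5, -102/5]
R6 ← R6 + (1/5)·R1: [0, 13/5, 1/5, 22/5, -64/5]
R3 ← R3 − (17/13)·R2: [0, 0, -4/13, -48/13, 60/13]
R4 ← R4 + (24/13)·R2: [0, 0, -106/13, 132/13, 186/13]
R6 ← R6 + R2: [0, 0, -4, 6, 6]
R4 ← R4 − (53/2)·R3: [0, 0, 0, 108, -108]
R5 ← R5 − (39/2)·R3: [0, 0, 0, 72, -72]
R6 ← R6 − (13)·R3: [0, 0, 0, 54, -54]
R5 ← R5 − (2/3)·R4: [0, 0, 0, 0, 0]
R6 ← R6 − (1/2)·R4: [0, 0, 0, 0, 0]
The echelon form has 4 nonzero rows, and every pivot lies in the first 4 columns, so rank(C) = rank([C|b]) = 4.
The system is consistent.

yes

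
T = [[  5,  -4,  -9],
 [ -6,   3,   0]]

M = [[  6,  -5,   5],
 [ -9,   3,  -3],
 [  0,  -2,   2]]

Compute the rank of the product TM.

First compute TM:
[[ 66, -19,  19],
 [-63,  39, -39]]
Now row reduce the product.
R2 ← R2 + (21/22)·R1: [0, 459/22, -459/22]
2 nonzero rows, so rank(TM) = 2.

2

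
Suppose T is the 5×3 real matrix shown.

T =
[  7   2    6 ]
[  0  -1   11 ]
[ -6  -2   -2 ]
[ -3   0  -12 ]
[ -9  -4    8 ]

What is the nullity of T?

Row reduce to echelon form.
R3 ← R3 + (6/7)·R1: [0, -2/7, 22/7]
R4 ← R4 + (3/7)·R1: [0, 6/7, -66/7]
R5 ← R5 + (9/7)·R1: [0, -10/7, 110/7]
R3 ← R3 − (2/7)·R2: [0, 0, 0]
R4 ← R4 + (6/7)·R2: [0, 0, 0]
R5 ← R5 − (10/7)·R2: [0, 0, 0]
2 nonzero rows, so rank(T) = 2.
T has 3 columns; by rank–nullity, nullity = 3 − 2 = 1.

1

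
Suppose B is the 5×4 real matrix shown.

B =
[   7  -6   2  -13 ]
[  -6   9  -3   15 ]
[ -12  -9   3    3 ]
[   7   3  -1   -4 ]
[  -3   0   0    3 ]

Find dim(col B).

Row reduce to echelon form.
R2 ← R2 + (6/7)·R1: [0, 27/7, -9/7, 27/7]
R3 ← R3 + (12/7)·R1: [0, -135/7, 45/7, -135/7]
R4 ← R4 − R1: [0, 9, -3, 9]
R5 ← R5 + (3/7)·R1: [0, -18/7, 6/7, -18/7]
R3 ← R3 + (5)·R2: [0, 0, 0, 0]
R4 ← R4 − (7/3)·R2: [0, 0, 0, 0]
R5 ← R5 + (2/3)·R2: [0, 0, 0, 0]
Echelon form has 2 nonzero rows, so rank(B) = 2.
The column space has dimension equal to the rank: 2.

2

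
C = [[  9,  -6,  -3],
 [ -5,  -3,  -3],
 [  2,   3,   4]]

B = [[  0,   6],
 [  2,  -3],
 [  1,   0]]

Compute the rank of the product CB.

First compute CB:
[[-15,  72],
 [ -9, -21],
 [ 10,   3]]
Now row reduce the product.
R2 ← R2 − (3/5)·R1: [0, -321/5]
R3 ← R3 + (2/3)·R1: [0, 51]
R3 ← R3 + (85/107)·R2: [0, 0]
2 nonzero rows, so rank(CB) = 2.

2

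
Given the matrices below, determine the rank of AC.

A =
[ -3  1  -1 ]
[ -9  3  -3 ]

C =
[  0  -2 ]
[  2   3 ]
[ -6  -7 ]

1

First compute AC:
[[  8,  16],
 [ 24,  48]]
Now row reduce the product.
R2 ← R2 − (3)·R1: [0, 0]
1 nonzero row, so rank(AC) = 1.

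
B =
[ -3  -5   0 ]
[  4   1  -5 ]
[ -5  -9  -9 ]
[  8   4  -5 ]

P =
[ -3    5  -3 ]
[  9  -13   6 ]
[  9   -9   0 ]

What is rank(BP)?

First compute BP:
[[-36,  50, -21],
 [-48,  52,  -6],
 [-147, 173, -39],
 [-33,  33,   0]]
Now row reduce the product.
R2 ← R2 − (4/3)·R1: [0, -44/3, 22]
R3 ← R3 − (49/12)·R1: [0, -187/6, 187/4]
R4 ← R4 − (11/12)·R1: [0, -77/6, 77/4]
R3 ← R3 − (17/8)·R2: [0, 0, 0]
R4 ← R4 − (7/8)·R2: [0, 0, 0]
2 nonzero rows, so rank(BP) = 2.

2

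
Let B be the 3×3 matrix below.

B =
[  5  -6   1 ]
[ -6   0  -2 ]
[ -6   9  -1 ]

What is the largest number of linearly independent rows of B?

Row reduce to echelon form.
R2 ← R2 + (6/5)·R1: [0, -36/5, -4/5]
R3 ← R3 + (6/5)·R1: [0, 9/5, 1/5]
R3 ← R3 + (1/4)·R2: [0, 0, 0]
Echelon form has 2 nonzero rows, so rank(B) = 2.
The rank gives the maximum number of linearly independent rows: 2.

2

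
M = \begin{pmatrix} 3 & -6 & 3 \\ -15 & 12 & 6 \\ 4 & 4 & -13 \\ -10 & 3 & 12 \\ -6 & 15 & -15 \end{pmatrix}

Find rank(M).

Row reduce to echelon form.
R2 ← R2 + (5)·R1: [0, -18, 21]
R3 ← R3 − (4/3)·R1: [0, 12, -17]
R4 ← R4 + (10/3)·R1: [0, -17, 22]
R5 ← R5 + (2)·R1: [0, 3, -9]
R3 ← R3 + (2/3)·R2: [0, 0, -3]
R4 ← R4 − (17/18)·R2: [0, 0, 13/6]
R5 ← R5 + (1/6)·R2: [0, 0, -11/2]
R4 ← R4 + (13/18)·R3: [0, 0, 0]
R5 ← R5 − (11/6)·R3: [0, 0, 0]
Echelon form has 3 nonzero rows, so rank(M) = 3.

3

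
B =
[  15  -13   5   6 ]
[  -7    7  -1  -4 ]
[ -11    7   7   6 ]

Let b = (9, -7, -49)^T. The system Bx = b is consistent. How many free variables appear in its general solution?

Row reduce the augmented matrix [B | b].
R2 ← R2 + (7/15)·R1: [0, 14/15, 4/3, -6/5, -14/5]
R3 ← R3 + (11/15)·R1: [0, -38/15, 32/3, 52/5, -212/5]
R3 ← R3 + (19/7)·R2: [0, 0, 100/7, 50/7, -50]
The echelon form has 3 nonzero rows, and every pivot lies in the first 4 columns, so rank(B) = rank([B|b]) = 3.
The system is consistent.
Free variables = (unknowns) − (rank) = 4 − 3 = 1.

1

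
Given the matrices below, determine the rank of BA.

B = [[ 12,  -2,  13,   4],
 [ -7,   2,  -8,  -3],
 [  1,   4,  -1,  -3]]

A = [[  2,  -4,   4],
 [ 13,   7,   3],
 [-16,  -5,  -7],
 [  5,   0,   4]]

2

First compute BA:
[[-190, -127, -33],
 [125,  82,  22],
 [ 55,  29,  11]]
Now row reduce the product.
R2 ← R2 + (25/38)·R1: [0, -59/38, 11/38]
R3 ← R3 + (11/38)·R1: [0, -295/38, 55/38]
R3 ← R3 − (5)·R2: [0, 0, 0]
2 nonzero rows, so rank(BA) = 2.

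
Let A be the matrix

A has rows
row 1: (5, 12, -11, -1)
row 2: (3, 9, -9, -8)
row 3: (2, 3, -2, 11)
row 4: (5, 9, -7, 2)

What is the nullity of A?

1

Row reduce to echelon form.
R2 ← R2 − (3/5)·R1: [0, 9/5, -12/5, -37/5]
R3 ← R3 − (2/5)·R1: [0, -9/5, 12/5, 57/5]
R4 ← R4 − R1: [0, -3, 4, 3]
R3 ← R3 + R2: [0, 0, 0, 4]
R4 ← R4 + (5/3)·R2: [0, 0, 0, -28/3]
R4 ← R4 + (7/3)·R3: [0, 0, 0, 0]
3 nonzero rows, so rank(A) = 3.
A has 4 columns; by rank–nullity, nullity = 4 − 3 = 1.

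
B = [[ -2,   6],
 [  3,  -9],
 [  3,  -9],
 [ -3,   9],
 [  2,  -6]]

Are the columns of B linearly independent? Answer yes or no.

Row reduce B to echelon form.
R2 ← R2 + (3/2)·R1: [0, 0]
R3 ← R3 + (3/2)·R1: [0, 0]
R4 ← R4 − (3/2)·R1: [0, 0]
R5 ← R5 + R1: [0, 0]
1 pivot among 2 columns.
Only 1 < 2 pivot columns, so the columns are linearly dependent.

no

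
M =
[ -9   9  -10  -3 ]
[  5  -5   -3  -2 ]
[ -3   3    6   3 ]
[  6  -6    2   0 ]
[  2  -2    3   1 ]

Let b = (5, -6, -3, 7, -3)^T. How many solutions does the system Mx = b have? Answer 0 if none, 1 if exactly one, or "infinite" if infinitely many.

0

Row reduce the augmented matrix [M | b].
R2 ← R2 + (5/9)·R1: [0, 0, -77/9, -11/3, -29/9]
R3 ← R3 − (1/3)·R1: [0, 0, 28/3, 4, -14/3]
R4 ← R4 + (2/3)·R1: [0, 0, -14/3, -2, 31/3]
R5 ← R5 + (2/9)·R1: [0, 0, 7/9, 1/3, -17/9]
R3 ← R3 + (12/11)·R2: [0, 0, 0, 0, -90/11]
R4 ← R4 − (6/11)·R2: [0, 0, 0, 0, 133/11]
R5 ← R5 + (1/11)·R2: [0, 0, 0, 0, -24/11]
R4 ← R4 + (133/90)·R3: [0, 0, 0, 0, 0]
R5 ← R5 − (4/15)·R3: [0, 0, 0, 0, 0]
The echelon form has 3 nonzero rows; the last pivot sits in the augmented column, so rank(M) = 2 but rank([M|b]) = 3.
Since the ranks differ, the system is inconsistent.
It has no solutions.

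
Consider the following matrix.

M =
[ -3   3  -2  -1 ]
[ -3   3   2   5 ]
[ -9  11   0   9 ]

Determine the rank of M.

3

Row reduce to echelon form.
R2 ← R2 − R1: [0, 0, 4, 6]
R3 ← R3 − (3)·R1: [0, 2, 6, 12]
Swap R2 ↔ R3
Echelon form has 3 nonzero rows, so rank(M) = 3.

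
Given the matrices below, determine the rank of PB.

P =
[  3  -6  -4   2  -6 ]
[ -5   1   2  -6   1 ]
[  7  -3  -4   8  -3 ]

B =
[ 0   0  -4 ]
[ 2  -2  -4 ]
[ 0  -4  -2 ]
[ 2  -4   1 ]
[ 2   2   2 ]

First compute PB:
[[-20,   8,  10],
 [ -8,  16,   8],
 [  4, -16,  -6]]
Now row reduce the product.
R2 ← R2 − (2/5)·R1: [0, 64/5, 4]
R3 ← R3 + (1/5)·R1: [0, -72/5, -4]
R3 ← R3 + (9/8)·R2: [0, 0, 1/2]
3 nonzero rows, so rank(PB) = 3.

3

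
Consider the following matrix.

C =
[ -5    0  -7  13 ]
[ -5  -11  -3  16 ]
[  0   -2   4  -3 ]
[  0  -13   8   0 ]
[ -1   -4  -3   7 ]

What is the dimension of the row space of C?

Row reduce to echelon form.
R2 ← R2 − R1: [0, -11, 4, 3]
R5 ← R5 − (1/5)·R1: [0, -4, -8/5, 22/5]
R3 ← R3 − (2/11)·R2: [0, 0, 36/11, -39/11]
R4 ← R4 − (13/11)·R2: [0, 0, 36/11, -39/11]
R5 ← R5 − (4/11)·R2: [0, 0, -168/55, 182/55]
R4 ← R4 − R3: [0, 0, 0, 0]
R5 ← R5 + (14/15)·R3: [0, 0, 0, 0]
Echelon form has 3 nonzero rows, so rank(C) = 3.
The row space has dimension equal to the rank: 3.

3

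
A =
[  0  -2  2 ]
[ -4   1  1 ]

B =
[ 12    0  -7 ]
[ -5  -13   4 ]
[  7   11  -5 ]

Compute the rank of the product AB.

First compute AB:
[[ 24,  48, -18],
 [-46,  -2,  27]]
Now row reduce the product.
R2 ← R2 + (23/12)·R1: [0, 90, -15/2]
2 nonzero rows, so rank(AB) = 2.

2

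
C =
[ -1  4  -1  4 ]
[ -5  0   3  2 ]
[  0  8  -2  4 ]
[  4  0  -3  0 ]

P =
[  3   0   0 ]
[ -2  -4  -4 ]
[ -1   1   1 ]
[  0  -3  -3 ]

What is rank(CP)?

First compute CP:
[[-10, -29, -29],
 [-18,  -3,  -3],
 [-14, -46, -46],
 [ 15,  -3,  -3]]
Now row reduce the product.
R2 ← R2 − (9/5)·R1: [0, 246/5, 246/5]
R3 ← R3 − (7/5)·R1: [0, -27/5, -27/5]
R4 ← R4 + (3/2)·R1: [0, -93/2, -93/2]
R3 ← R3 + (9/82)·R2: [0, 0, 0]
R4 ← R4 + (155/164)·R2: [0, 0, 0]
2 nonzero rows, so rank(CP) = 2.

2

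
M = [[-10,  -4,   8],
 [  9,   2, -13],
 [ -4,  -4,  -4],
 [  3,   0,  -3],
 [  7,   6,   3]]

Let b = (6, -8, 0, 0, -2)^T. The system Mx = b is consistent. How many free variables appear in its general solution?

0

Row reduce the augmented matrix [M | b].
R2 ← R2 + (9/10)·R1: [0, -8/5, -29/5, -13/5]
R3 ← R3 − (2/5)·R1: [0, -12/5, -36/5, -12/5]
R4 ← R4 + (3/10)·R1: [0, -6/5, -3/5, 9/5]
R5 ← R5 + (7/10)·R1: [0, 16/5, 43/5, 11/5]
R3 ← R3 − (3/2)·R2: [0, 0, 3/2, 3/2]
R4 ← R4 − (3/4)·R2: [0, 0, 15/4, 15/4]
R5 ← R5 + (2)·R2: [0, 0, -3, -3]
R4 ← R4 − (5/2)·R3: [0, 0, 0, 0]
R5 ← R5 + (2)·R3: [0, 0, 0, 0]
The echelon form has 3 nonzero rows, and every pivot lies in the first 3 columns, so rank(M) = rank([M|b]) = 3.
The system is consistent.
Free variables = (unknowns) − (rank) = 3 − 3 = 0.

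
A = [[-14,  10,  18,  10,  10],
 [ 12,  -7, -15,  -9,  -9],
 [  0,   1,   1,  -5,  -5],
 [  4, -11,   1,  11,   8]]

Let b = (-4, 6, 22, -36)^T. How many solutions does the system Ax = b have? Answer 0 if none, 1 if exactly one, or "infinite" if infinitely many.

infinite

Row reduce the augmented matrix [A | b].
R2 ← R2 + (6/7)·R1: [0, 11/7, 3/7, -3/7, -3/7, 18/7]
R4 ← R4 + (2/7)·R1: [0, -57/7, 43/7, 97/7, 76/7, -260/7]
R3 ← R3 − (7/11)·R2: [0, 0, 8/11, -52/11, -52/11, 224/11]
R4 ← R4 + (57/11)·R2: [0, 0, 92/11, 128/11, 95/11, -262/11]
R4 ← R4 − (23/2)·R3: [0, 0, 0, 66, 63, -258]
The echelon form has 4 nonzero rows, and every pivot lies in the first 5 columns, so rank(A) = rank([A|b]) = 4.
The system is consistent.
rank = 4 < 5 unknowns, so there are infinitely many solutions.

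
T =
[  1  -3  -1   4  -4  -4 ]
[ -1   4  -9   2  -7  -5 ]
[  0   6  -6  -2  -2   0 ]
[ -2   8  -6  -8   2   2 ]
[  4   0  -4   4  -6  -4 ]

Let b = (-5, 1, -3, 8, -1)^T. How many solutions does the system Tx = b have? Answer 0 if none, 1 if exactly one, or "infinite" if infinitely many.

Row reduce the augmented matrix [T | b].
R2 ← R2 + R1: [0, 1, -10, 6, -11, -9, -4]
R4 ← R4 + (2)·R1: [0, 2, -8, 0, -6, -6, -2]
R5 ← R5 − (4)·R1: [0, 12, 0, -12, 10, 12, 19]
R3 ← R3 − (6)·R2: [0, 0, 54, -38, 64, 54, 21]
R4 ← R4 − (2)·R2: [0, 0, 12, -12, 16, 12, 6]
R5 ← R5 − (12)·R2: [0, 0, 120, -84, 142, 120, 67]
R4 ← R4 − (2/9)·R3: [0, 0, 0, -32/9, 16/9, 0, 4/3]
R5 ← R5 − (20/9)·R3: [0, 0, 0, 4/9, -2/9, 0, 61/3]
R5 ← R5 + (1/8)·R4: [0, 0, 0, 0, 0, 0, 41/2]
The echelon form has 5 nonzero rows; the last pivot sits in the augmented column, so rank(T) = 4 but rank([T|b]) = 5.
Since the ranks differ, the system is inconsistent.
It has no solutions.

0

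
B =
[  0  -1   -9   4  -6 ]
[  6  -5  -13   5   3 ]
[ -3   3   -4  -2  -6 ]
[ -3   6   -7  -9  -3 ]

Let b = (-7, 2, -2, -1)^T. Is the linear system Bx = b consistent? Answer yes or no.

Row reduce the augmented matrix [B | b].
Swap R1 ↔ R2
R3 ← R3 + (1/2)·R1: [0, 1/2, -21/2, 1/2, -9/2, -1]
R4 ← R4 + (1/2)·R1: [0, 7/2, -27/2, -13/2, -3/2, 0]
R3 ← R3 + (1/2)·R2: [0, 0, -15, 5/2, -15/2, -9/2]
R4 ← R4 + (7/2)·R2: [0, 0, -45, 15/2, -45/2, -49/2]
R4 ← R4 − (3)·R3: [0, 0, 0, 0, 0, -11]
The echelon form has 4 nonzero rows; the last pivot sits in the augmented column, so rank(B) = 3 but rank([B|b]) = 4.
Since the ranks differ, the system is inconsistent.

no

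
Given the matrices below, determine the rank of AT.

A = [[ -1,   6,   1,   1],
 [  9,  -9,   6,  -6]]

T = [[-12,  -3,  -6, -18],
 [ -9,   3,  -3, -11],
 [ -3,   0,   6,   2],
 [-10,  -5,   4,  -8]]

2

First compute AT:
[[-55,  16,  -2, -54],
 [ 15, -24, -15,  -3]]
Now row reduce the product.
R2 ← R2 + (3/11)·R1: [0, -216/11, -171/11, -195/11]
2 nonzero rows, so rank(AT) = 2.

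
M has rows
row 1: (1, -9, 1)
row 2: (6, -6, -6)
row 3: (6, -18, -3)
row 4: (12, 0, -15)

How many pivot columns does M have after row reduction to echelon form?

2

Row reduce to echelon form.
R2 ← R2 − (6)·R1: [0, 48, -12]
R3 ← R3 − (6)·R1: [0, 36, -9]
R4 ← R4 − (12)·R1: [0, 108, -27]
R3 ← R3 − (3/4)·R2: [0, 0, 0]
R4 ← R4 − (9/4)·R2: [0, 0, 0]
Echelon form has 2 nonzero rows, so rank(M) = 2.
Each nonzero row contributes one pivot column: 2 pivot columns.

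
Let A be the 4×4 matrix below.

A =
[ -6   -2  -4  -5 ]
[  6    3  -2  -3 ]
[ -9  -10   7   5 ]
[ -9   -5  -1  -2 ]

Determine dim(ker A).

1

Row reduce to echelon form.
R2 ← R2 + R1: [0, 1, -6, -8]
R3 ← R3 − (3/2)·R1: [0, -7, 13, 25/2]
R4 ← R4 − (3/2)·R1: [0, -2, 5, 11/2]
R3 ← R3 + (7)·R2: [0, 0, -29, -87/2]
R4 ← R4 + (2)·R2: [0, 0, -7, -21/2]
R4 ← R4 − (7/29)·R3: [0, 0, 0, 0]
3 nonzero rows, so rank(A) = 3.
A has 4 columns; by rank–nullity, nullity = 4 − 3 = 1.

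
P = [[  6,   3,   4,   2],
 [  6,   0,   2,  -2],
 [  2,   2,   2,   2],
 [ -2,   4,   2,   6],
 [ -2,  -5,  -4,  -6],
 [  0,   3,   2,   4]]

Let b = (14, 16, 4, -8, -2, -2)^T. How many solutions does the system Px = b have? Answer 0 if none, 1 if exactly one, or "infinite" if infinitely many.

Row reduce the augmented matrix [P | b].
R2 ← R2 − R1: [0, -3, -2, -4, 2]
R3 ← R3 − (1/3)·R1: [0, 1, 2/3, 4/3, -2/3]
R4 ← R4 + (1/3)·R1: [0, 5, 10/3, 20/3, -10/3]
R5 ← R5 + (1/3)·R1: [0, -4, -8/3, -16/3, 8/3]
R3 ← R3 + (1/3)·R2: [0, 0, 0, 0, 0]
R4 ← R4 + (5/3)·R2: [0, 0, 0, 0, 0]
R5 ← R5 − (4/3)·R2: [0, 0, 0, 0, 0]
R6 ← R6 + R2: [0, 0, 0, 0, 0]
The echelon form has 2 nonzero rows, and every pivot lies in the first 4 columns, so rank(P) = rank([P|b]) = 2.
The system is consistent.
rank = 2 < 4 unknowns, so there are infinitely many solutions.

infinite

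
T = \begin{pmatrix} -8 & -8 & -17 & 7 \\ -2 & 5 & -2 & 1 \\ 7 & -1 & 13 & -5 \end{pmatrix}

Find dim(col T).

3

Row reduce to echelon form.
R2 ← R2 − (1/4)·R1: [0, 7, 9/4, -3/4]
R3 ← R3 + (7/8)·R1: [0, -8, -15/8, 9/8]
R3 ← R3 + (8/7)·R2: [0, 0, 39/56, 15/56]
Echelon form has 3 nonzero rows, so rank(T) = 3.
The column space has dimension equal to the rank: 3.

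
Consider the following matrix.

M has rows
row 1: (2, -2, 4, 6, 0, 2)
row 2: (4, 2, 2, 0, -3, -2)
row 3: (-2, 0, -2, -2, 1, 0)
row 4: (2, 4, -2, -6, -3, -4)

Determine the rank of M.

Row reduce to echelon form.
R2 ← R2 − (2)·R1: [0, 6, -6, -12, -3, -6]
R3 ← R3 + R1: [0, -2, 2, 4, 1, 2]
R4 ← R4 − R1: [0, 6, -6, -12, -3, -6]
R3 ← R3 + (1/3)·R2: [0, 0, 0, 0, 0, 0]
R4 ← R4 − R2: [0, 0, 0, 0, 0, 0]
Echelon form has 2 nonzero rows, so rank(M) = 2.

2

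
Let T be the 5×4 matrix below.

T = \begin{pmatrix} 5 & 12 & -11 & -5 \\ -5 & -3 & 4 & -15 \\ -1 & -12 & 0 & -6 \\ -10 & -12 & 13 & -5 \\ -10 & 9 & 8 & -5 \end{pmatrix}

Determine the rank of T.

Row reduce to echelon form.
R2 ← R2 + R1: [0, 9, -7, -20]
R3 ← R3 + (1/5)·R1: [0, -48/5, -11/5, -7]
R4 ← R4 + (2)·R1: [0, 12, -9, -15]
R5 ← R5 + (2)·R1: [0, 33, -14, -15]
R3 ← R3 + (16/15)·R2: [0, 0, -29/3, -85/3]
R4 ← R4 − (4/3)·R2: [0, 0, 1/3, 35/3]
R5 ← R5 − (11/3)·R2: [0, 0, 35/3, 175/3]
R4 ← R4 + (1/29)·R3: [0, 0, 0, 310/29]
R5 ← R5 + (35/29)·R3: [0, 0, 0, 700/29]
R5 ← R5 − (70/31)·R4: [0, 0, 0, 0]
Echelon form has 4 nonzero rows, so rank(T) = 4.

4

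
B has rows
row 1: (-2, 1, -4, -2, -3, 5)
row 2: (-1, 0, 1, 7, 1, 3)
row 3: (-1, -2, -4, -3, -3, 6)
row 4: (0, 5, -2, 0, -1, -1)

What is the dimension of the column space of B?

4

Row reduce to echelon form.
R2 ← R2 − (1/2)·R1: [0, -1/2, 3, 8, 5/2, 1/2]
R3 ← R3 − (1/2)·R1: [0, -5/2, -2, -2, -3/2, 7/2]
R3 ← R3 − (5)·R2: [0, 0, -17, -42, -14, 1]
R4 ← R4 + (10)·R2: [0, 0, 28, 80, 24, 4]
R4 ← R4 + (28/17)·R3: [0, 0, 0, 184/17, 16/17, 96/17]
Echelon form has 4 nonzero rows, so rank(B) = 4.
The column space has dimension equal to the rank: 4.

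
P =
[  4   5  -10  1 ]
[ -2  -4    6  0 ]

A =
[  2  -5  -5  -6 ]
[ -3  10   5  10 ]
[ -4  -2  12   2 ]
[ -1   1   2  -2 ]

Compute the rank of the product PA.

First compute PA:
[[ 32,  51, -113,   4],
 [-16, -42,  62, -16]]
Now row reduce the product.
R2 ← R2 + (1/2)·R1: [0, -33/2, 11/2, -14]
2 nonzero rows, so rank(PA) = 2.

2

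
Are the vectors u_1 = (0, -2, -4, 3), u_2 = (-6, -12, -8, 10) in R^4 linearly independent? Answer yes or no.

Form the matrix with these vectors as rows and row reduce.
Swap R1 ↔ R2
2 nonzero rows, so the 2 vectors span a space of dimension 2.
Since 2 = 2, the vectors are linearly independent.

yes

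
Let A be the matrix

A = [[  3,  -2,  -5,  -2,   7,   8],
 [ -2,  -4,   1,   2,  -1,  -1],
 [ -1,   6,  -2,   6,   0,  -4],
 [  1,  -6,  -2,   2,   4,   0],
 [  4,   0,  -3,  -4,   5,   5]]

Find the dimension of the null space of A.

Row reduce to echelon form.
R2 ← R2 + (2/3)·R1: [0, -16/3, -7/3, 2/3, 11/3, 13/3]
R3 ← R3 + (1/3)·R1: [0, 16/3, -11/3, 16/3, 7/3, -4/3]
R4 ← R4 − (1/3)·R1: [0, -16/3, -1/3, 8/3, 5/3, -8/3]
R5 ← R5 − (4/3)·R1: [0, 8/3, 11/3, -4/3, -13/3, -17/3]
R3 ← R3 + R2: [0, 0, -6, 6, 6, 3]
R4 ← R4 − R2: [0, 0, 2, 2, -2, -7]
R5 ← R5 + (1/2)·R2: [0, 0, 5/2, -1, -5/2, -7/2]
R4 ← R4 + (1/3)·R3: [0, 0, 0, 4, 0, -6]
R5 ← R5 + (5/12)·R3: [0, 0, 0, 3/2, 0, -9/4]
R5 ← R5 − (3/8)·R4: [0, 0, 0, 0, 0, 0]
4 nonzero rows, so rank(A) = 4.
A has 6 columns; by rank–nullity, nullity = 6 − 4 = 2.

2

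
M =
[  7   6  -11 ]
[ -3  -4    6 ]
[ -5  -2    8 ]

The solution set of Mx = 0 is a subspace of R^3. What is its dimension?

0

Row reduce to echelon form.
R2 ← R2 + (3/7)·R1: [0, -10/7, 9/7]
R3 ← R3 + (5/7)·R1: [0, 16/7, 1/7]
R3 ← R3 + (8/5)·R2: [0, 0, 11/5]
3 nonzero rows, so rank(M) = 3.
M has 3 columns; by rank–nullity, nullity = 3 − 3 = 0.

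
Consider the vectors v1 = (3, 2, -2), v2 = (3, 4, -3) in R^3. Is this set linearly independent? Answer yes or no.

Form the matrix with these vectors as rows and row reduce.
R2 ← R2 − R1: [0, 2, -1]
2 nonzero rows, so the 2 vectors span a space of dimension 2.
Since 2 = 2, the vectors are linearly independent.

yes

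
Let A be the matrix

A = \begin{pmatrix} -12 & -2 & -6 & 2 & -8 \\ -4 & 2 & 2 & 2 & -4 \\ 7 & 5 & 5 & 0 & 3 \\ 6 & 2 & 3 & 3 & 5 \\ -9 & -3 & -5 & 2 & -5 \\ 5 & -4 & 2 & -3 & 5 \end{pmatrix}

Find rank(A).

Row reduce to echelon form.
R2 ← R2 − (1/3)·R1: [0, 8/3, 4, 4/3, -4/3]
R3 ← R3 + (7/12)·R1: [0, 23/6, 3/2, 7/6, -5/3]
R4 ← R4 + (1/2)·R1: [0, 1, 0, 4, 1]
R5 ← R5 − (3/4)·R1: [0, -3/2, -1/2, 1/2, 1]
R6 ← R6 + (5/12)·R1: [0, -29/6, -1/2, -13/6, 5/3]
R3 ← R3 − (23/16)·R2: [0, 0, -17/4, -3/4, 1/4]
R4 ← R4 − (3/8)·R2: [0, 0, -3/2, 7/2, 3/2]
R5 ← R5 + (9/16)·R2: [0, 0, 7/4, 5/4, 1/4]
R6 ← R6 + (29/16)·R2: [0, 0, 27/4, 1/4, -3/4]
R4 ← R4 − (6/17)·R3: [0, 0, 0, 64/17, 24/17]
R5 ← R5 + (7/17)·R3: [0, 0, 0, 16/17, 6/17]
R6 ← R6 + (27/17)·R3: [0, 0, 0, -16/17, -6/17]
R5 ← R5 − (1/4)·R4: [0, 0, 0, 0, 0]
R6 ← R6 + (1/4)·R4: [0, 0, 0, 0, 0]
Echelon form has 4 nonzero rows, so rank(A) = 4.

4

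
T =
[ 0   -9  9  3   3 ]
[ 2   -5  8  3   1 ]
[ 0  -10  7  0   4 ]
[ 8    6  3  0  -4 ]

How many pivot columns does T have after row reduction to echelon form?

3

Row reduce to echelon form.
Swap R1 ↔ R2
R4 ← R4 − (4)·R1: [0, 26, -29, -12, -8]
R3 ← R3 − (10/9)·R2: [0, 0, -3, -10/3, 2/3]
R4 ← R4 + (26/9)·R2: [0, 0, -3, -10/3, 2/3]
R4 ← R4 − R3: [0, 0, 0, 0, 0]
Echelon form has 3 nonzero rows, so rank(T) = 3.
Each nonzero row contributes one pivot column: 3 pivot columns.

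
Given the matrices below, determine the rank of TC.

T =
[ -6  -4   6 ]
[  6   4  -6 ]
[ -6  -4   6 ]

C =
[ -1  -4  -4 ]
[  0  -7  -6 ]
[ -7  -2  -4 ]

1

First compute TC:
[[-36,  40,  24],
 [ 36, -40, -24],
 [-36,  40,  24]]
Now row reduce the product.
R2 ← R2 + R1: [0, 0, 0]
R3 ← R3 − R1: [0, 0, 0]
1 nonzero row, so rank(TC) = 1.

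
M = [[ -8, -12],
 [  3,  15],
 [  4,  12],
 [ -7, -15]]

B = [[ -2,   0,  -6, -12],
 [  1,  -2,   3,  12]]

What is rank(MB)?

2

First compute MB:
[[  4,  24,  12, -48],
 [  9, -30,  27, 144],
 [  4, -24,  12,  96],
 [ -1,  30,  -3, -96]]
Now row reduce the product.
R2 ← R2 − (9/4)·R1: [0, -84, 0, 252]
R3 ← R3 − R1: [0, -48, 0, 144]
R4 ← R4 + (1/4)·R1: [0, 36, 0, -108]
R3 ← R3 − (4/7)·R2: [0, 0, 0, 0]
R4 ← R4 + (3/7)·R2: [0, 0, 0, 0]
2 nonzero rows, so rank(MB) = 2.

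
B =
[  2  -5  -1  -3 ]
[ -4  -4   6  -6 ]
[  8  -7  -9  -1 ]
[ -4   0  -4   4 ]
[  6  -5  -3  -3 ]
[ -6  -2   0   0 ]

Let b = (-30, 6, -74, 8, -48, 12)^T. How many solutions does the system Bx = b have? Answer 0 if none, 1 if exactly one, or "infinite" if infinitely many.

1

Row reduce the augmented matrix [B | b].
R2 ← R2 + (2)·R1: [0, -14, 4, -12, -54]
R3 ← R3 − (4)·R1: [0, 13, -5, 11, 46]
R4 ← R4 + (2)·R1: [0, -10, -6, -2, -52]
R5 ← R5 − (3)·R1: [0, 10, 0, 6, 42]
R6 ← R6 + (3)·R1: [0, -17, -3, -9, -78]
R3 ← R3 + (13/14)·R2: [0, 0, -9/7, -1/7, -29/7]
R4 ← R4 − (5/7)·R2: [0, 0, -62/7, 46/7, -94/7]
R5 ← R5 + (5/7)·R2: [0, 0, 20/7, -18/7, 24/7]
R6 ← R6 − (17/14)·R2: [0, 0, -55/7, 39/7, -87/7]
R4 ← R4 − (62/9)·R3: [0, 0, 0, 68/9, 136/9]
R5 ← R5 + (20/9)·R3: [0, 0, 0, -26/9, -52/9]
R6 ← R6 − (55/9)·R3: [0, 0, 0, 58/9, 116/9]
R5 ← R5 + (13/34)·R4: [0, 0, 0, 0, 0]
R6 ← R6 − (29/34)·R4: [0, 0, 0, 0, 0]
The echelon form has 4 nonzero rows, and every pivot lies in the first 4 columns, so rank(B) = rank([B|b]) = 4.
The system is consistent.
rank = 4 = number of unknowns, so the solution is unique.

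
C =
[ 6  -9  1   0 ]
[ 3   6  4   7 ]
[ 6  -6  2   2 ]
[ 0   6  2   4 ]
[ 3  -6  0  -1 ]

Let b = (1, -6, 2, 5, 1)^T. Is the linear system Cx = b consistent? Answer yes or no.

Row reduce the augmented matrix [C | b].
R2 ← R2 − (1/2)·R1: [0, 21/2, 7/2, 7, -13/2]
R3 ← R3 − R1: [0, 3, 1, 2, 1]
R5 ← R5 − (1/2)·R1: [0, -3/2, -1/2, -1, 1/2]
R3 ← R3 − (2/7)·R2: [0, 0, 0, 0, 20/7]
R4 ← R4 − (4/7)·R2: [0, 0, 0, 0, 61/7]
R5 ← R5 + (1/7)·R2: [0, 0, 0, 0, -3/7]
R4 ← R4 − (61/20)·R3: [0, 0, 0, 0, 0]
R5 ← R5 + (3/20)·R3: [0, 0, 0, 0, 0]
The echelon form has 3 nonzero rows; the last pivot sits in the augmented column, so rank(C) = 2 but rank([C|b]) = 3.
Since the ranks differ, the system is inconsistent.

no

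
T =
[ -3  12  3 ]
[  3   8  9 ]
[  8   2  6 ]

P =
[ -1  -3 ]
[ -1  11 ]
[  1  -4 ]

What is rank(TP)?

2

First compute TP:
[[ -6, 129],
 [ -2,  43],
 [ -4, -26]]
Now row reduce the product.
R2 ← R2 − (1/3)·R1: [0, 0]
R3 ← R3 − (2/3)·R1: [0, -112]
Swap R2 ↔ R3
2 nonzero rows, so rank(TP) = 2.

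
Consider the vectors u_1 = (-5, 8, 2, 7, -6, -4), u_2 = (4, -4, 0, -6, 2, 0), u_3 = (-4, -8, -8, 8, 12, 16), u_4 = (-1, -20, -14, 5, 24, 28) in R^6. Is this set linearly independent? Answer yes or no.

no

Form the matrix with these vectors as rows and row reduce.
R2 ← R2 + (4/5)·R1: [0, 12/5, 8/5, -2/5, -14/5, -16/5]
R3 ← R3 − (4/5)·R1: [0, -72/5, -48/5, 12/5, 84/5, 96/5]
R4 ← R4 − (1/5)·R1: [0, -108/5, -72/5, 18/5, 126/5, 144/5]
R3 ← R3 + (6)·R2: [0, 0, 0, 0, 0, 0]
R4 ← R4 + (9)·R2: [0, 0, 0, 0, 0, 0]
2 nonzero rows, so the 4 vectors span a space of dimension 2.
Since 2 < 4, the vectors are linearly dependent.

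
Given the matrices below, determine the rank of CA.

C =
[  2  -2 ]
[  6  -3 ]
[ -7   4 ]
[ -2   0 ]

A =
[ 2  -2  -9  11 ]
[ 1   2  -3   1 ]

2

First compute CA:
[[  2,  -8, -12,  20],
 [  9, -18, -45,  63],
 [-10,  22,  51, -73],
 [ -4,   4,  18, -22]]
Now row reduce the product.
R2 ← R2 − (9/2)·R1: [0, 18, 9, -27]
R3 ← R3 + (5)·R1: [0, -18, -9, 27]
R4 ← R4 + (2)·R1: [0, -12, -6, 18]
R3 ← R3 + R2: [0, 0, 0, 0]
R4 ← R4 + (2/3)·R2: [0, 0, 0, 0]
2 nonzero rows, so rank(CA) = 2.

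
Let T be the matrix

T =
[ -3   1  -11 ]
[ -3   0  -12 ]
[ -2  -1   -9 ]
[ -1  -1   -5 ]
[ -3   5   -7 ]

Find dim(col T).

Row reduce to echelon form.
R2 ← R2 − R1: [0, -1, -1]
R3 ← R3 − (2/3)·R1: [0, -5/3, -5/3]
R4 ← R4 − (1/3)·R1: [0, -4/3, -4/3]
R5 ← R5 − R1: [0, 4, 4]
R3 ← R3 − (5/3)·R2: [0, 0, 0]
R4 ← R4 − (4/3)·R2: [0, 0, 0]
R5 ← R5 + (4)·R2: [0, 0, 0]
Echelon form has 2 nonzero rows, so rank(T) = 2.
The column space has dimension equal to the rank: 2.

2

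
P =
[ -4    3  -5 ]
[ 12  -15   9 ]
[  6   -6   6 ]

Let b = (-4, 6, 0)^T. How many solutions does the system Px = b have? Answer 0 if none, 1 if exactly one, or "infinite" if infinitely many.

Row reduce the augmented matrix [P | b].
R2 ← R2 + (3)·R1: [0, -6, -6, -6]
R3 ← R3 + (3/2)·R1: [0, -3/2, -3/2, -6]
R3 ← R3 − (1/4)·R2: [0, 0, 0, -9/2]
The echelon form has 3 nonzero rows; the last pivot sits in the augmented column, so rank(P) = 2 but rank([P|b]) = 3.
Since the ranks differ, the system is inconsistent.
It has no solutions.

0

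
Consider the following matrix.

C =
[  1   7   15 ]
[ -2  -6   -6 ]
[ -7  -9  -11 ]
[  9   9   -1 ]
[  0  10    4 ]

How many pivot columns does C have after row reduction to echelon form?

3

Row reduce to echelon form.
R2 ← R2 + (2)·R1: [0, 8, 24]
R3 ← R3 + (7)·R1: [0, 40, 94]
R4 ← R4 − (9)·R1: [0, -54, -136]
R3 ← R3 − (5)·R2: [0, 0, -26]
R4 ← R4 + (27/4)·R2: [0, 0, 26]
R5 ← R5 − (5/4)·R2: [0, 0, -26]
R4 ← R4 + R3: [0, 0, 0]
R5 ← R5 − R3: [0, 0, 0]
Echelon form has 3 nonzero rows, so rank(C) = 3.
Each nonzero row contributes one pivot column: 3 pivot columns.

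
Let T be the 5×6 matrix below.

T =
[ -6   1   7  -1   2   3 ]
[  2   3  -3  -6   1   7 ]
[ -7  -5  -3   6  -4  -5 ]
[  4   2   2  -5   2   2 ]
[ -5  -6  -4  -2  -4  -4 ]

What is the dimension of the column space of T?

Row reduce to echelon form.
R2 ← R2 + (1/3)·R1: [0, 10/3, -2/3, -19/3, 5/3, 8]
R3 ← R3 − (7/6)·R1: [0, -37/6, -67/6, 43/6, -19/3, -17/2]
R4 ← R4 + (2/3)·R1: [0, 8/3, 20/3, -17/3, 10/3, 4]
R5 ← R5 − (5/6)·R1: [0, -41/6, -59/6, -7/6, -17/3, -13/2]
R3 ← R3 + (37/20)·R2: [0, 0, -62/5, -91/20, -13/4, 63/10]
R4 ← R4 − (4/5)·R2: [0, 0, 36/5, -3/5, 2, -12/5]
R5 ← R5 + (41/20)·R2: [0, 0, -56/5, -283/20, -9/4, 99/10]
R4 ← R4 + (18/31)·R3: [0, 0, 0, -201/62, 7/62, 39/31]
R5 ← R5 − (28/31)·R3: [0, 0, 0, -1245/124, 85/124, 261/62]
R5 ← R5 − (415/134)·R4: [0, 0, 0, 0, 45/134, 21/67]
Echelon form has 5 nonzero rows, so rank(T) = 5.
The column space has dimension equal to the rank: 5.

5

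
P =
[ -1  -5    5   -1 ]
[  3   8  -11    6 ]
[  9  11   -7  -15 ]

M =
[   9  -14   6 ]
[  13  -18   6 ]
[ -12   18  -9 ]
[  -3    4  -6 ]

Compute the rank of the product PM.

3

First compute PM:
[[-131, 190, -75],
 [245, -360, 129],
 [353, -510, 273]]
Now row reduce the product.
R2 ← R2 + (245/131)·R1: [0, -610/131, -1476/131]
R3 ← R3 + (353/131)·R1: [0, 260/131, 9288/131]
R3 ← R3 + (26/61)·R2: [0, 0, 4032/61]
3 nonzero rows, so rank(PM) = 3.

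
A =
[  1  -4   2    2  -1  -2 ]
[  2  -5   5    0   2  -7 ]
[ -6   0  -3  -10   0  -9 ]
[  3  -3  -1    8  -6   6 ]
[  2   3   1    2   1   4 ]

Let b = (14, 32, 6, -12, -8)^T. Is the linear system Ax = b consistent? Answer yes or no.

Row reduce the augmented matrix [A | b].
R2 ← R2 − (2)·R1: [0, 3, 1, -4, 4, -3, 4]
R3 ← R3 + (6)·R1: [0, -24, 9, 2, -6, -21, 90]
R4 ← R4 − (3)·R1: [0, 9, -7, 2, -3, 12, -54]
R5 ← R5 − (2)·R1: [0, 11, -3, -2, 3, 8, -36]
R3 ← R3 + (8)·R2: [0, 0, 17, -30, 26, -45, 122]
R4 ← R4 − (3)·R2: [0, 0, -10, 14, -15, 21, -66]
R5 ← R5 − (11/3)·R2: [0, 0, -20/3, 38/3, -35/3, 19, -152/3]
R4 ← R4 + (10/17)·R3: [0, 0, 0, -62/17, 5/17, -93/17, 98/17]
R5 ← R5 + (20/51)·R3: [0, 0, 0, 46/51, -25/17, 23/17, -48/17]
R5 ← R5 + (23/93)·R4: [0, 0, 0, 0, -130/93, 0, -130/93]
The echelon form has 5 nonzero rows, and every pivot lies in the first 6 columns, so rank(A) = rank([A|b]) = 5.
The system is consistent.

yes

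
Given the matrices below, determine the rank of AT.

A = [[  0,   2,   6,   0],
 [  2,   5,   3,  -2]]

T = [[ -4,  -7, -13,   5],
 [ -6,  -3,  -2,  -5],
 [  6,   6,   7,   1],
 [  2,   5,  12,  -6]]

2

First compute AT:
[[ 24,  30,  38,  -4],
 [-24, -21, -39,   0]]
Now row reduce the product.
R2 ← R2 + R1: [0, 9, -1, -4]
2 nonzero rows, so rank(AT) = 2.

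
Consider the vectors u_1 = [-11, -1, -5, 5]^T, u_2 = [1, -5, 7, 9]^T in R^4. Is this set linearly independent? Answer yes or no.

Form the matrix with these vectors as rows and row reduce.
R2 ← R2 + (1/11)·R1: [0, -56/11, 72/11, 104/11]
2 nonzero rows, so the 2 vectors span a space of dimension 2.
Since 2 = 2, the vectors are linearly independent.

yes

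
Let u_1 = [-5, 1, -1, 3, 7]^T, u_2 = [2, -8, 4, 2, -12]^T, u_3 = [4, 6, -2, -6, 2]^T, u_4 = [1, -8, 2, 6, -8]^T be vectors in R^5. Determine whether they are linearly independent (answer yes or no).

no

Form the matrix with these vectors as rows and row reduce.
R2 ← R2 + (2/5)·R1: [0, -38/5, 18/5, 16/5, -46/5]
R3 ← R3 + (4/5)·R1: [0, 34/5, -14/5, -18/5, 38/5]
R4 ← R4 + (1/5)·R1: [0, -39/5, 9/5, 33/5, -33/5]
R3 ← R3 + (17/19)·R2: [0, 0, 8/19, -14/19, -12/19]
R4 ← R4 − (39/38)·R2: [0, 0, -36/19, 63/19, 54/19]
R4 ← R4 + (9/2)·R3: [0, 0, 0, 0, 0]
3 nonzero rows, so the 4 vectors span a space of dimension 3.
Since 3 < 4, the vectors are linearly dependent.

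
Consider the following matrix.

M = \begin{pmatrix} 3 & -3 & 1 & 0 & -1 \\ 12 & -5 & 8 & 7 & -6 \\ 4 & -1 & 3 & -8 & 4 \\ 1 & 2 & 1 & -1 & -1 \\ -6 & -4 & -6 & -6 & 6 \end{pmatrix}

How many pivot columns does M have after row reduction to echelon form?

4

Row reduce to echelon form.
R2 ← R2 − (4)·R1: [0, 7, 4, 7, -2]
R3 ← R3 − (4/3)·R1: [0, 3, 5/3, -8, 16/3]
R4 ← R4 − (1/3)·R1: [0, 3, 2/3, -1, -2/3]
R5 ← R5 + (2)·R1: [0, -10, -4, -6, 4]
R3 ← R3 − (3/7)·R2: [0, 0, -1/21, -11, 130/21]
R4 ← R4 − (3/7)·R2: [0, 0, -22/21, -4, 4/21]
R5 ← R5 + (10/7)·R2: [0, 0, 12/7, 4, 8/7]
R4 ← R4 − (22)·R3: [0, 0, 0, 238, -136]
R5 ← R5 + (36)·R3: [0, 0, 0, -392, 224]
R5 ← R5 + (28/17)·R4: [0, 0, 0, 0, 0]
Echelon form has 4 nonzero rows, so rank(M) = 4.
Each nonzero row contributes one pivot column: 4 pivot columns.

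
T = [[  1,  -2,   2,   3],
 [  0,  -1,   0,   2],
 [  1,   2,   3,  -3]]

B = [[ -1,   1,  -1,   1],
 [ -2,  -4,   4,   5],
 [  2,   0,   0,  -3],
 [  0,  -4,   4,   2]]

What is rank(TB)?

2

First compute TB:
[[  7,  -3,   3,  -9],
 [  2,  -4,   4,  -1],
 [  1,   5,  -5,  -4]]
Now row reduce the product.
R2 ← R2 − (2/7)·R1: [0, -22/7, 22/7, 11/7]
R3 ← R3 − (1/7)·R1: [0, 38/7, -38/7, -19/7]
R3 ← R3 + (19/11)·R2: [0, 0, 0, 0]
2 nonzero rows, so rank(TB) = 2.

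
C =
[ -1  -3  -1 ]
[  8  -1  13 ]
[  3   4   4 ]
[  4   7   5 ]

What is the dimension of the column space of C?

2

Row reduce to echelon form.
R2 ← R2 + (8)·R1: [0, -25, 5]
R3 ← R3 + (3)·R1: [0, -5, 1]
R4 ← R4 + (4)·R1: [0, -5, 1]
R3 ← R3 − (1/5)·R2: [0, 0, 0]
R4 ← R4 − (1/5)·R2: [0, 0, 0]
Echelon form has 2 nonzero rows, so rank(C) = 2.
The column space has dimension equal to the rank: 2.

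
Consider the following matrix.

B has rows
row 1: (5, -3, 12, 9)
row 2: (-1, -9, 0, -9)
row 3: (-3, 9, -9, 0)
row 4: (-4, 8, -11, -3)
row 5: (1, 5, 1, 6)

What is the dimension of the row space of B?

2

Row reduce to echelon form.
R2 ← R2 + (1/5)·R1: [0, -48/5, 12/5, -36/5]
R3 ← R3 + (3/5)·R1: [0, 36/5, -9/5, 27/5]
R4 ← R4 + (4/5)·R1: [0, 28/5, -7/5, 21/5]
R5 ← R5 − (1/5)·R1: [0, 28/5, -7/5, 21/5]
R3 ← R3 + (3/4)·R2: [0, 0, 0, 0]
R4 ← R4 + (7/12)·R2: [0, 0, 0, 0]
R5 ← R5 + (7/12)·R2: [0, 0, 0, 0]
Echelon form has 2 nonzero rows, so rank(B) = 2.
The row space has dimension equal to the rank: 2.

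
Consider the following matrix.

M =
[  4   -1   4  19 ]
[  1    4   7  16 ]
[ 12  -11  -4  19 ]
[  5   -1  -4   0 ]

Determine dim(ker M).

0

Row reduce to echelon form.
R2 ← R2 − (1/4)·R1: [0, 17/4, 6, 45/4]
R3 ← R3 − (3)·R1: [0, -8, -16, -38]
R4 ← R4 − (5/4)·R1: [0, 1/4, -9, -95/4]
R3 ← R3 + (32/17)·R2: [0, 0, -80/17, -286/17]
R4 ← R4 − (1/17)·R2: [0, 0, -159/17, -415/17]
R4 ← R4 − (159/80)·R3: [0, 0, 0, 361/40]
4 nonzero rows, so rank(M) = 4.
M has 4 columns; by rank–nullity, nullity = 4 − 4 = 0.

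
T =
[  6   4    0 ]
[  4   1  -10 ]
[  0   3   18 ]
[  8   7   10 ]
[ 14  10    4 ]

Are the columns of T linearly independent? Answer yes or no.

no

Row reduce T to echelon form.
R2 ← R2 − (2/3)·R1: [0, -5/3, -10]
R4 ← R4 − (4/3)·R1: [0, 5/3, 10]
R5 ← R5 − (7/3)·R1: [0, 2/3, 4]
R3 ← R3 + (9/5)·R2: [0, 0, 0]
R4 ← R4 + R2: [0, 0, 0]
R5 ← R5 + (2/5)·R2: [0, 0, 0]
2 pivots among 3 columns.
Only 2 < 3 pivot columns, so the columns are linearly dependent.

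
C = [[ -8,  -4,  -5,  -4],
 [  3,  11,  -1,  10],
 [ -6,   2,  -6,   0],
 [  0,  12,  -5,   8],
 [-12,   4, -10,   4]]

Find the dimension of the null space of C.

Row reduce to echelon form.
R2 ← R2 + (3/8)·R1: [0, 19/2, -23/8, 17/2]
R3 ← R3 − (3/4)·R1: [0, 5, -9/4, 3]
R5 ← R5 − (3/2)·R1: [0, 10, -5/2, 10]
R3 ← R3 − (10/19)·R2: [0, 0, -14/19, -28/19]
R4 ← R4 − (24/19)·R2: [0, 0, -26/19, -52/19]
R5 ← R5 − (20/19)·R2: [0, 0, 10/19, 20/19]
R4 ← R4 − (13/7)·R3: [0, 0, 0, 0]
R5 ← R5 + (5/7)·R3: [0, 0, 0, 0]
3 nonzero rows, so rank(C) = 3.
C has 4 columns; by rank–nullity, nullity = 4 − 3 = 1.

1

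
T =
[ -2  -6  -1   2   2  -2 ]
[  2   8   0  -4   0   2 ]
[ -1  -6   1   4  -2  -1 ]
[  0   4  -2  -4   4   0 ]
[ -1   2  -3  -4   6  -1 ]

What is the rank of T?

2

Row reduce to echelon form.
R2 ← R2 + R1: [0, 2, -1, -2, 2, 0]
R3 ← R3 − (1/2)·R1: [0, -3, 3/2, 3, -3, 0]
R5 ← R5 − (1/2)·R1: [0, 5, -5/2, -5, 5, 0]
R3 ← R3 + (3/2)·R2: [0, 0, 0, 0, 0, 0]
R4 ← R4 − (2)·R2: [0, 0, 0, 0, 0, 0]
R5 ← R5 − (5/2)·R2: [0, 0, 0, 0, 0, 0]
Echelon form has 2 nonzero rows, so rank(T) = 2.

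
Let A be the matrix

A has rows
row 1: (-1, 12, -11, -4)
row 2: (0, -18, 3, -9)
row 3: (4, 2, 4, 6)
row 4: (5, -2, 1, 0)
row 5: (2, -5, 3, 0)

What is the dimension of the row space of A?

Row reduce to echelon form.
R3 ← R3 + (4)·R1: [0, 50, -40, -10]
R4 ← R4 + (5)·R1: [0, 58, -54, -20]
R5 ← R5 + (2)·R1: [0, 19, -19, -8]
R3 ← R3 + (25/9)·R2: [0, 0, -95/3, -35]
R4 ← R4 + (29/9)·R2: [0, 0, -133/3, -49]
R5 ← R5 + (19/18)·R2: [0, 0, -95/6, -35/2]
R4 ← R4 − (7/5)·R3: [0, 0, 0, 0]
R5 ← R5 − (1/2)·R3: [0, 0, 0, 0]
Echelon form has 3 nonzero rows, so rank(A) = 3.
The row space has dimension equal to the rank: 3.

3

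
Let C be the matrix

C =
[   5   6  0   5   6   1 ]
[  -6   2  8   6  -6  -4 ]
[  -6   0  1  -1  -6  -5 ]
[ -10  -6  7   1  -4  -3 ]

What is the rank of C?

Row reduce to echelon form.
R2 ← R2 + (6/5)·R1: [0, 46/5, 8, 12, 6/5, -14/5]
R3 ← R3 + (6/5)·R1: [0, 36/5, 1, 5, 6/5, -19/5]
R4 ← R4 + (2)·R1: [0, 6, 7, 11, 8, -1]
R3 ← R3 − (18/23)·R2: [0, 0, -121/23, -101/23, 6/23, -37/23]
R4 ← R4 − (15/23)·R2: [0, 0, 41/23, 73/23, 166/23, 19/23]
R4 ← R4 + (41/121)·R3: [0, 0, 0, 204/121, 884/121, 34/121]
Echelon form has 4 nonzero rows, so rank(C) = 4.

4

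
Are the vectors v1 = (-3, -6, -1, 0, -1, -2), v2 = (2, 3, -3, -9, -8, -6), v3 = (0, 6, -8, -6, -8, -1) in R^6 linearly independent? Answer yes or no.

yes

Form the matrix with these vectors as rows and row reduce.
R2 ← R2 + (2/3)·R1: [0, -1, -11/3, -9, -26/3, -22/3]
R3 ← R3 + (6)·R2: [0, 0, -30, -60, -60, -45]
3 nonzero rows, so the 3 vectors span a space of dimension 3.
Since 3 = 3, the vectors are linearly independent.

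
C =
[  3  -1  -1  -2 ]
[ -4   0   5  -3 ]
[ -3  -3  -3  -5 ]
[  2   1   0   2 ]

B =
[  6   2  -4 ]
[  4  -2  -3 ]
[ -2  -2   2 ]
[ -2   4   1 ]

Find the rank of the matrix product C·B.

3

First compute CB:
[[ 20,   2, -13],
 [-28, -30,  23],
 [-14, -14,  10],
 [ 12,  10,  -9]]
Now row reduce the product.
R2 ← R2 + (7/5)·R1: [0, -136/5, 24/5]
R3 ← R3 + (7/10)·R1: [0, -63/5, 9/10]
R4 ← R4 − (3/5)·R1: [0, 44/5, -6/5]
R3 ← R3 − (63/136)·R2: [0, 0, -45/34]
R4 ← R4 + (11/34)·R2: [0, 0, 6/17]
R4 ← R4 + (4/15)·R3: [0, 0, 0]
3 nonzero rows, so rank(CB) = 3.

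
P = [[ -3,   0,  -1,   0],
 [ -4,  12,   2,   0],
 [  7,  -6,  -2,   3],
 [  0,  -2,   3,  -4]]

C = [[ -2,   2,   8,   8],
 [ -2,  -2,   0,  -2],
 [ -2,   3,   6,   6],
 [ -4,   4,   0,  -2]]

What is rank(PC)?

3

First compute PC:
[[  8,  -9, -30, -30],
 [-20, -26, -20, -44],
 [-10,  32,  44,  50],
 [ 14,  -3,  18,  30]]
Now row reduce the product.
R2 ← R2 + (5/2)·R1: [0, -97/2, -95, -119]
R3 ← R3 + (5/4)·R1: [0, 83/4, 13/2, 25/2]
R4 ← R4 − (7/4)·R1: [0, 51/4, 141/2, 165/2]
R3 ← R3 + (83/194)·R2: [0, 0, -3312/97, -3726/97]
R4 ← R4 + (51/194)·R2: [0, 0, 4416/97, 4968/97]
R4 ← R4 + (4/3)·R3: [0, 0, 0, 0]
3 nonzero rows, so rank(PC) = 3.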